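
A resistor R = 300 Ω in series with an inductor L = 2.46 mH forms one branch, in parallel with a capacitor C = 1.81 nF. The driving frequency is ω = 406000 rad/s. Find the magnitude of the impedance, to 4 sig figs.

X_L = ωL = 998.8 Ω
X_C = 1/(ωC) = 1361 Ω
Branch 1 (R+jX_L): Z₁ = 300.0 + j998.8 Ω, |Z₁| = 1043 Ω
Branch 2 (−jX_C): Z₂ = −j1361 Ω
Parallel: Z = Z₁Z₂/(Z₁+Z₂), |Z| = 3018 Ω, ∠Z = 33.64°

3018 Ω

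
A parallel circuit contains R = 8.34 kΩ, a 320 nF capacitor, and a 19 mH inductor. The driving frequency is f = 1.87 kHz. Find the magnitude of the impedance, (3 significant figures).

1370 Ω

ω = 2πf = 11750 rad/s
X_L = ωL = 223 Ω
X_C = 1/(ωC) = 266 Ω
Parallel: admittances add. Y = 1/R + 1/(jωL) + jωC
Y = (0.000120 − j0.000720) S
|Y| = 0.000730 S → |Z| = 1/|Y| = 1370 Ω, ∠Z = −∠Y = 80.5°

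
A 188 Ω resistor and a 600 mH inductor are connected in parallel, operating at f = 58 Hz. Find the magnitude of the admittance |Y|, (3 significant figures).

ω = 2πf = 364.4 rad/s
X_L = ωL = 219 Ω
Parallel: admittances add. Y = 1/R + 1/(jωL)
Y = (0.00532 − j0.00457) S
|Y| = 0.00701 S → |Z| = 1/|Y| = 143 Ω, ∠Z = −∠Y = 40.7°

7.01 mS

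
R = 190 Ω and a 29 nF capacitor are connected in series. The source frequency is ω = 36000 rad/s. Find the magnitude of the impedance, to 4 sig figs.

976.5 Ω

X_C = 1/(ωC) = 957.9 Ω
Z = 190.0 − j957.9 Ω
|Z| = √(190.0² + 957.9²) = 976.5 Ω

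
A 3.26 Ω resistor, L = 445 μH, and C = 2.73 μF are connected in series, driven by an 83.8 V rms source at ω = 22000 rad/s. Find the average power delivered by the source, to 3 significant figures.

X_L = ωL = 9.79 Ω
X_C = 1/(ωC) = 16.7 Ω
Net reactance X = X_L − X_C = -6.86 Ω
Z = 3.26 − j6.86 Ω
|Z| = √(3.26² + 6.86²) = 7.60 Ω
∠Z = arctan(-6.86/3.26) = -64.6°
I = V/|Z| = 11.0 A
P = VI cos φ = 83.8 × 11.0 × cos(-64.6°) = 397 W

397 W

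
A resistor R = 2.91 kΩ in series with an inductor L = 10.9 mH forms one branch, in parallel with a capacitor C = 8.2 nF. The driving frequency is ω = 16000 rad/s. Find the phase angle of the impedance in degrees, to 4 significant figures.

X_L = ωL = 174.4 Ω
X_C = 1/(ωC) = 7622 Ω
Branch 1 (R+jX_L): Z₁ = 2910 + j174.4 Ω, |Z₁| = 2915 Ω
Branch 2 (−jX_C): Z₂ = −j7622 Ω
Parallel: Z = Z₁Z₂/(Z₁+Z₂), |Z| = 2779 Ω, ∠Z = -17.91°

-17.91°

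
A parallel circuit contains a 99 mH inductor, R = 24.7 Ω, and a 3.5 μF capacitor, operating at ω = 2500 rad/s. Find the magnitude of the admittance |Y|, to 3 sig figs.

X_L = ωL = 248 Ω
X_C = 1/(ωC) = 114 Ω
Parallel: admittances add. Y = 1/R + 1/(jωL) + jωC
Y = (0.0405 + j0.00471) S
|Y| = 0.0408 S → |Z| = 1/|Y| = 24.5 Ω, ∠Z = −∠Y = -6.64°

40.8 mS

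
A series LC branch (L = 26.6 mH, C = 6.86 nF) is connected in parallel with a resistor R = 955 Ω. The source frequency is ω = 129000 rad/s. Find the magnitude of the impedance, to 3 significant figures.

X_L = ωL = 3430 Ω
X_C = 1/(ωC) = 1130 Ω
Branch 1: Z₁ = R = 955 Ω
Branch 2 (series LC): Z₂ = j(X_L − X_C) = j2300 Ω
Parallel: Z = Z₁Z₂/(Z₁+Z₂), |Z| = 882 Ω, ∠Z = 22.5°

882 Ω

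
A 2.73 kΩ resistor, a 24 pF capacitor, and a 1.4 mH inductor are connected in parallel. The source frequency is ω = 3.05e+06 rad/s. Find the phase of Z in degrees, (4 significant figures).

X_L = ωL = 4270 Ω
X_C = 1/(ωC) = 13660 Ω
Parallel: admittances add. Y = 1/R + 1/(jωL) + jωC
Y = (0.0003663 − j0.0001610) S
|Y| = 0.0004001 S → |Z| = 1/|Y| = 2499 Ω, ∠Z = −∠Y = 23.73°

23.73°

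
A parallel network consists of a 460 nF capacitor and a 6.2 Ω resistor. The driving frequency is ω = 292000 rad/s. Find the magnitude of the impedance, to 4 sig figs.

X_C = 1/(ωC) = 7.445 Ω
Parallel: admittances add. Y = 1/R + jωC
Y = (0.1613 + j0.1343) S
|Y| = 0.2099 S → |Z| = 1/|Y| = 4.764 Ω, ∠Z = −∠Y = -39.79°

4.764 Ω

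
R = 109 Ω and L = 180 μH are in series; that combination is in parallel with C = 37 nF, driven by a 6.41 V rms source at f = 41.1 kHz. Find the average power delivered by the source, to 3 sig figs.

319 mW

ω = 2πf = 258200 rad/s
X_L = ωL = 46.5 Ω
X_C = 1/(ωC) = 105 Ω
Branch 1 (R+jX_L): Z₁ = 109 + j46.5 Ω, |Z₁| = 118 Ω
Branch 2 (−jX_C): Z₂ = −j105 Ω
Parallel: Z = Z₁Z₂/(Z₁+Z₂), |Z| = 100 Ω, ∠Z = -38.8°
I = V/|Z| = 63.9 mA
P = VI cos φ = 6.41 × 0.0639 × cos(-38.8°) = 319 mW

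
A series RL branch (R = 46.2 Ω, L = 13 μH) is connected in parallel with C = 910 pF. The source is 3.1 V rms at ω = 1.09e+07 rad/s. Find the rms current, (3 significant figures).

X_L = ωL = 142 Ω
X_C = 1/(ωC) = 101 Ω
Branch 1 (R+jX_L): Z₁ = 46.2 + j142 Ω, |Z₁| = 149 Ω
Branch 2 (−jX_C): Z₂ = −j101 Ω
Parallel: Z = Z₁Z₂/(Z₁+Z₂), |Z| = 244 Ω, ∠Z = -59.6°
I = V/|Z| = 3.1/244 = 12.7 mA

12.7 mA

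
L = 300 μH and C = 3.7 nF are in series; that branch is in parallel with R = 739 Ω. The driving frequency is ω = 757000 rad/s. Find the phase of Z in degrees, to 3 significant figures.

X_L = ωL = 227 Ω
X_C = 1/(ωC) = 357 Ω
Branch 1: Z₁ = R = 739 Ω
Branch 2 (series LC): Z₂ = j(X_L − X_C) = −j130 Ω
Parallel: Z = Z₁Z₂/(Z₁+Z₂), |Z| = 128 Ω, ∠Z = -80.0°

-80.0°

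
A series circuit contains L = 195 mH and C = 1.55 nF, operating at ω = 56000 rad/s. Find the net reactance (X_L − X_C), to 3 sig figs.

X_L = ωL = 10900 Ω
X_C = 1/(ωC) = 11500 Ω
X = 10900 − 11500 = -601 Ω

-601 Ω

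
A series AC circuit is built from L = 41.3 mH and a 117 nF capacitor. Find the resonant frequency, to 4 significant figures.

ω₀ = 1/√(LC) = 1/√(0.0413 × 1.17e-07) = 14390 rad/s
f₀ = ω₀/(2π) = 2.290 kHz

2.290 kHz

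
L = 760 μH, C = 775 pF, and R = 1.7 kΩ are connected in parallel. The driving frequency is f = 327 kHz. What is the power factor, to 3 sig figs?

ω = 2πf = 2.055e+06 rad/s
X_L = ωL = 1560 Ω
X_C = 1/(ωC) = 628 Ω
Parallel: admittances add. Y = 1/R + 1/(jωL) + jωC
Y = (0.000588 + j0.000952) S
|Y| = 0.00112 S → |Z| = 1/|Y| = 894 Ω, ∠Z = −∠Y = -58.3°
cos φ = cos(-58.3°) = 0.526

0.526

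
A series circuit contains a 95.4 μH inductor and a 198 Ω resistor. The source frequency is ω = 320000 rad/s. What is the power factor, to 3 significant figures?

X_L = ωL = 30.5 Ω
Z = 198 + j30.5 Ω
|Z| = √(198² + 30.5²) = 200 Ω
∠Z = arctan(30.5/198) = 8.76°
cos φ = cos(8.76°) = 0.988

0.988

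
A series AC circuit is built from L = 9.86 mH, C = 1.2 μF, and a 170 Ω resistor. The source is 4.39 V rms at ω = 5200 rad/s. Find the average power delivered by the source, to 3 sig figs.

X_L = ωL = 51.3 Ω
X_C = 1/(ωC) = 160 Ω
Net reactance X = X_L − X_C = -109 Ω
Z = 170 − j109 Ω
|Z| = √(170² + 109²) = 202 Ω
∠Z = arctan(-109/170) = -32.7°
I = V/|Z| = 21.7 mA
P = VI cos φ = 4.39 × 0.0217 × cos(-32.7°) = 80.3 mW

80.3 mW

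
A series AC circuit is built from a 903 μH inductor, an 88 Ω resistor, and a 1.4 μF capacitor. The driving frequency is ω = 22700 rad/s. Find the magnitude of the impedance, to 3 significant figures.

88.7 Ω

X_L = ωL = 20.5 Ω
X_C = 1/(ωC) = 31.5 Ω
Net reactance X = X_L − X_C = -11.0 Ω
Z = 88.0 − j11.0 Ω
|Z| = √(88.0² + 11.0²) = 88.7 Ω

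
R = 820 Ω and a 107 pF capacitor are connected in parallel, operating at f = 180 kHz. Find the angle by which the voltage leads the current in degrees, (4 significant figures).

ω = 2πf = 1.131e+06 rad/s
X_C = 1/(ωC) = 8263 Ω
Parallel: admittances add. Y = 1/R + jωC
Y = (0.001220 + j0.0001210) S
|Y| = 0.001226 S → |Z| = 1/|Y| = 816.0 Ω, ∠Z = −∠Y = -5.667°

-5.667°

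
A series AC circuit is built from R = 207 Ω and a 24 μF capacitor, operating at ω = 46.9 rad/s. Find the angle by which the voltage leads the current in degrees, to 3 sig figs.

-76.9°

X_C = 1/(ωC) = 888 Ω
Z = 207 − j888 Ω
|Z| = √(207² + 888²) = 912 Ω
∠Z = arctan(-888/207) = -76.9°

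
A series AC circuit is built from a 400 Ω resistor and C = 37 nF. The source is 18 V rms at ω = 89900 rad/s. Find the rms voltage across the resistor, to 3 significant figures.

14.4 V

X_C = 1/(ωC) = 301 Ω
Z = 400 − j301 Ω
|Z| = √(400² + 301²) = 500 Ω
I = V/|Z| = 36.0 mA
V_R = I·|Z_R| = 0.0360 × 400 = 14.4 V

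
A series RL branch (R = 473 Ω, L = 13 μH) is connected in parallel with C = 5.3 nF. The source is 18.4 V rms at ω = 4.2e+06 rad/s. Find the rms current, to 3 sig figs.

407 mA

X_L = ωL = 54.6 Ω
X_C = 1/(ωC) = 44.9 Ω
Branch 1 (R+jX_L): Z₁ = 473 + j54.6 Ω, |Z₁| = 476 Ω
Branch 2 (−jX_C): Z₂ = −j44.9 Ω
Parallel: Z = Z₁Z₂/(Z₁+Z₂), |Z| = 45.2 Ω, ∠Z = -84.6°
I = V/|Z| = 18.4/45.2 = 407 mA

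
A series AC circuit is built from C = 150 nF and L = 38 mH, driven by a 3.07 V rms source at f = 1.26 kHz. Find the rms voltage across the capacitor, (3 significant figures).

4.78 V

ω = 2πf = 7917 rad/s
X_L = ωL = 301 Ω
X_C = 1/(ωC) = 842 Ω
Net reactance X = X_L − X_C = -541 Ω
Z = − j541 Ω
|Z| = √(0² + 541²) = 541 Ω
I = V/|Z| = 5.67 mA
V_C = I·|Z_C| = 0.00567 × 842 = 4.78 V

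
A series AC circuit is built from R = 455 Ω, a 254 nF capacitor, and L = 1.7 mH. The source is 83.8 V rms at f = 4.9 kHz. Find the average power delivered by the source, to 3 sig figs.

ω = 2πf = 30790 rad/s
X_L = ωL = 52.3 Ω
X_C = 1/(ωC) = 128 Ω
Net reactance X = X_L − X_C = -75.5 Ω
Z = 455 − j75.5 Ω
|Z| = √(455² + 75.5²) = 461 Ω
∠Z = arctan(-75.5/455) = -9.43°
I = V/|Z| = 182 mA
P = VI cos φ = 83.8 × 0.182 × cos(-9.43°) = 15.0 W

15.0 W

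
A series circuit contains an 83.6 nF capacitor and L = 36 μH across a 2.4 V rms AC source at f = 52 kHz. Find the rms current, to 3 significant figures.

96.6 mA

ω = 2πf = 326700 rad/s
X_L = ωL = 11.8 Ω
X_C = 1/(ωC) = 36.6 Ω
Net reactance X = X_L − X_C = -24.8 Ω
Z = − j24.8 Ω
|Z| = √(0² + 24.8²) = 24.8 Ω
I = V/|Z| = 2.4/24.8 = 96.6 mA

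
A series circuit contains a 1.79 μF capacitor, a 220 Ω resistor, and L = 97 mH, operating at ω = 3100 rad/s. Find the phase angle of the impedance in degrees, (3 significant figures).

28.7°

X_L = ωL = 301 Ω
X_C = 1/(ωC) = 180 Ω
Net reactance X = X_L − X_C = 120 Ω
Z = 220 + j120 Ω
|Z| = √(220² + 120²) = 251 Ω
∠Z = arctan(120/220) = 28.7°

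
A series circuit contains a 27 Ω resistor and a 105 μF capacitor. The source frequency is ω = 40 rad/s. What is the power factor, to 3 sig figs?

0.113

X_C = 1/(ωC) = 238 Ω
Z = 27.0 − j238 Ω
|Z| = √(27.0² + 238²) = 240 Ω
∠Z = arctan(-238/27.0) = -83.5°
cos φ = cos(-83.5°) = 0.113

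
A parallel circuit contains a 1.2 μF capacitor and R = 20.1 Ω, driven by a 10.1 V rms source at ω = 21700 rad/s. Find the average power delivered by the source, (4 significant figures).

X_C = 1/(ωC) = 38.40 Ω
Parallel: admittances add. Y = 1/R + jωC
Y = (0.04975 + j0.02604) S
|Y| = 0.05615 S → |Z| = 1/|Y| = 17.81 Ω, ∠Z = −∠Y = -27.63°
I = V/|Z| = 567.2 mA
P = VI cos φ = 10.1 × 0.5672 × cos(-27.63°) = 5.075 W

5.075 W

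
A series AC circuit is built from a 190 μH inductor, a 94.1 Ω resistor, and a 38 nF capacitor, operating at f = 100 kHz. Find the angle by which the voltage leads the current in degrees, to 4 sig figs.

ω = 2πf = 628300 rad/s
X_L = ωL = 119.4 Ω
X_C = 1/(ωC) = 41.88 Ω
Net reactance X = X_L − X_C = 77.50 Ω
Z = 94.10 + j77.50 Ω
|Z| = √(94.10² + 77.50²) = 121.9 Ω
∠Z = arctan(77.50/94.10) = 39.47°

39.47°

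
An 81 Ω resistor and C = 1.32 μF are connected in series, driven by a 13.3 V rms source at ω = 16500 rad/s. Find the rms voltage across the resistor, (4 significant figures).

11.57 V

X_C = 1/(ωC) = 45.91 Ω
Z = 81.00 − j45.91 Ω
|Z| = √(81.00² + 45.91²) = 93.11 Ω
I = V/|Z| = 142.8 mA
V_R = I·|Z_R| = 0.1428 × 81.00 = 11.57 V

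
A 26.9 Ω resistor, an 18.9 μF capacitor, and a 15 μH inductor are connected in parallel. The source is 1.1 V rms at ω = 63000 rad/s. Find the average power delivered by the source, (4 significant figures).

44.98 mW

X_L = ωL = 0.9450 Ω
X_C = 1/(ωC) = 0.8398 Ω
Parallel: admittances add. Y = 1/R + 1/(jωL) + jωC
Y = (0.03717 + j0.1325) S
|Y| = 0.1376 S → |Z| = 1/|Y| = 7.267 Ω, ∠Z = −∠Y = -74.33°
I = V/|Z| = 151.4 mA
P = VI cos φ = 1.1 × 0.1514 × cos(-74.33°) = 44.98 mW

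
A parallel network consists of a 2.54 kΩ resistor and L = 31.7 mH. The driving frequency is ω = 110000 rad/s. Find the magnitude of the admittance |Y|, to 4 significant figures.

487.1 μS

X_L = ωL = 3487 Ω
Parallel: admittances add. Y = 1/R + 1/(jωL)
Y = (0.0003937 − j0.0002868) S
|Y| = 0.0004871 S → |Z| = 1/|Y| = 2053 Ω, ∠Z = −∠Y = 36.07°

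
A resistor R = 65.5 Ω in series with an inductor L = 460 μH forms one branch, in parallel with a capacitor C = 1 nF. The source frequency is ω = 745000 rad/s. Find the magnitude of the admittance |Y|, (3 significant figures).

2.14 mS

X_L = ωL = 343 Ω
X_C = 1/(ωC) = 1340 Ω
Branch 1 (R+jX_L): Z₁ = 65.5 + j343 Ω, |Z₁| = 349 Ω
Branch 2 (−jX_C): Z₂ = −j1340 Ω
Parallel: Z = Z₁Z₂/(Z₁+Z₂), |Z| = 468 Ω, ∠Z = 75.4°
|Y| = 1/|Z| = 2.14 mS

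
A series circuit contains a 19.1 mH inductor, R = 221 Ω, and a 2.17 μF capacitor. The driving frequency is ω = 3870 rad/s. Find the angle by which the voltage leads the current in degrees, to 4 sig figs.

-11.55°

X_L = ωL = 73.92 Ω
X_C = 1/(ωC) = 119.1 Ω
Net reactance X = X_L − X_C = -45.16 Ω
Z = 221.0 − j45.16 Ω
|Z| = √(221.0² + 45.16²) = 225.6 Ω
∠Z = arctan(-45.16/221.0) = -11.55°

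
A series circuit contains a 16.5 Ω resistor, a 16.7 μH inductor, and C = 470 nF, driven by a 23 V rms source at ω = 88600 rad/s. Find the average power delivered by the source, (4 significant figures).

X_L = ωL = 1.480 Ω
X_C = 1/(ωC) = 24.01 Ω
Net reactance X = X_L − X_C = -22.53 Ω
Z = 16.50 − j22.53 Ω
|Z| = √(16.50² + 22.53²) = 27.93 Ω
∠Z = arctan(-22.53/16.50) = -53.79°
I = V/|Z| = 823.5 mA
P = VI cos φ = 23 × 0.8235 × cos(-53.79°) = 11.19 W

11.19 W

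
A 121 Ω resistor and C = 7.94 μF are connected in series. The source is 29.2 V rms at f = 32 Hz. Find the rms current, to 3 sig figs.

45.8 mA

ω = 2πf = 201.1 rad/s
X_C = 1/(ωC) = 626 Ω
Z = 121 − j626 Ω
|Z| = √(121² + 626²) = 638 Ω
I = V/|Z| = 29.2/638 = 45.8 mA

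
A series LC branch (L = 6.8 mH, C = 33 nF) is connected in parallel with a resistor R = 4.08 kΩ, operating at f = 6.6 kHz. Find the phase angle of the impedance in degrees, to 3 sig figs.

-83.7°

ω = 2πf = 41470 rad/s
X_L = ωL = 282 Ω
X_C = 1/(ωC) = 731 Ω
Branch 1: Z₁ = R = 4080 Ω
Branch 2 (series LC): Z₂ = j(X_L − X_C) = −j449 Ω
Parallel: Z = Z₁Z₂/(Z₁+Z₂), |Z| = 446 Ω, ∠Z = -83.7°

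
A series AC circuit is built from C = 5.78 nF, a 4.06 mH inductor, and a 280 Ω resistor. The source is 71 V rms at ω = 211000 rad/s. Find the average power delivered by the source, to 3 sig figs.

X_L = ωL = 857 Ω
X_C = 1/(ωC) = 820 Ω
Net reactance X = X_L − X_C = 36.7 Ω
Z = 280 + j36.7 Ω
|Z| = √(280² + 36.7²) = 282 Ω
∠Z = arctan(36.7/280) = 7.47°
I = V/|Z| = 251 mA
P = VI cos φ = 71 × 0.251 × cos(7.47°) = 17.7 W

17.7 W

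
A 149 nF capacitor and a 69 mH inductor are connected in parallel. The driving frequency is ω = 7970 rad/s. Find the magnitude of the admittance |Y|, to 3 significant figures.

631 μS

X_L = ωL = 550 Ω
X_C = 1/(ωC) = 842 Ω
Parallel: admittances add. Y = 1/(jωL) + jωC
Y = (0 − j0.000631) S
|Y| = 0.000631 S → |Z| = 1/|Y| = 1590 Ω, ∠Z = −∠Y = 90.0°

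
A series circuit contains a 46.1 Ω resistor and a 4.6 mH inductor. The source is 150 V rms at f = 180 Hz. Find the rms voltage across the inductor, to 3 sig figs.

ω = 2πf = 1131 rad/s
X_L = ωL = 5.20 Ω
Z = 46.1 + j5.20 Ω
|Z| = √(46.1² + 5.20²) = 46.4 Ω
I = V/|Z| = 3.23 A
V_L = I·|Z_L| = 3.23 × 5.20 = 16.8 V

16.8 V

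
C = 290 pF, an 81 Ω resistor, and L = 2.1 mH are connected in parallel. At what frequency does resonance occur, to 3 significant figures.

ω₀ = 1/√(LC) = 1/√(0.0021 × 2.9e-10) = 1.281e+06 rad/s
f₀ = ω₀/(2π) = 204 kHz

204 kHz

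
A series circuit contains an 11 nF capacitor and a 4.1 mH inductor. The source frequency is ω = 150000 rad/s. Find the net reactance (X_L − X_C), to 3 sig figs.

X_L = ωL = 615 Ω
X_C = 1/(ωC) = 606 Ω
X = 615 − 606 = 8.94 Ω

8.94 Ω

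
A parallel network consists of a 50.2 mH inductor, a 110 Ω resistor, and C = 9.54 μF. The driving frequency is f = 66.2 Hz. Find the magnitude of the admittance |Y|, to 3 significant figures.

44.9 mS

ω = 2πf = 415.9 rad/s
X_L = ωL = 20.9 Ω
X_C = 1/(ωC) = 252 Ω
Parallel: admittances add. Y = 1/R + 1/(jωL) + jωC
Y = (0.00909 − j0.0439) S
|Y| = 0.0449 S → |Z| = 1/|Y| = 22.3 Ω, ∠Z = −∠Y = 78.3°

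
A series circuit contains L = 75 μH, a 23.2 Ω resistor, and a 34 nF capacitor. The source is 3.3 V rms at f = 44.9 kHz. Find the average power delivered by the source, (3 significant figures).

33.9 mW

ω = 2πf = 282100 rad/s
X_L = ωL = 21.2 Ω
X_C = 1/(ωC) = 104 Ω
Net reactance X = X_L − X_C = -83.1 Ω
Z = 23.2 − j83.1 Ω
|Z| = √(23.2² + 83.1²) = 86.3 Ω
∠Z = arctan(-83.1/23.2) = -74.4°
I = V/|Z| = 38.3 mA
P = VI cos φ = 3.3 × 0.0383 × cos(-74.4°) = 33.9 mW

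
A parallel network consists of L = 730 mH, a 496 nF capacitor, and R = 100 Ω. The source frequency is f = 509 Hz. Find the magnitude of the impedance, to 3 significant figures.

ω = 2πf = 3198 rad/s
X_L = ωL = 2330 Ω
X_C = 1/(ωC) = 630 Ω
Parallel: admittances add. Y = 1/R + 1/(jωL) + jωC
Y = (0.0100 + j0.00116) S
|Y| = 0.0101 S → |Z| = 1/|Y| = 99.3 Ω, ∠Z = −∠Y = -6.61°

99.3 Ω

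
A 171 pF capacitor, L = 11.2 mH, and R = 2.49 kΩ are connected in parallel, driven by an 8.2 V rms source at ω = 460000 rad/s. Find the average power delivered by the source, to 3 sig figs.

27.0 mW

X_L = ωL = 5150 Ω
X_C = 1/(ωC) = 12700 Ω
Parallel: admittances add. Y = 1/R + 1/(jωL) + jωC
Y = (0.000402 − j0.000115) S
|Y| = 0.000418 S → |Z| = 1/|Y| = 2390 Ω, ∠Z = −∠Y = 16.0°
I = V/|Z| = 3.43 mA
P = VI cos φ = 8.2 × 0.00343 × cos(16.0°) = 27.0 mW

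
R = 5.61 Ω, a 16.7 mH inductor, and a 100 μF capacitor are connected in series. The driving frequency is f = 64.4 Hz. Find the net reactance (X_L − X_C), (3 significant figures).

-18.0 Ω

ω = 2πf = 404.6 rad/s
X_L = ωL = 6.76 Ω
X_C = 1/(ωC) = 24.7 Ω
X = 6.76 − 24.7 = -18.0 Ω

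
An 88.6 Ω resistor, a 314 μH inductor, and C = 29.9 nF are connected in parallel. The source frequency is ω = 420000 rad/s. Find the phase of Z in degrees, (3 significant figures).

X_L = ωL = 132 Ω
X_C = 1/(ωC) = 79.6 Ω
Parallel: admittances add. Y = 1/R + 1/(jωL) + jωC
Y = (0.0113 + j0.00498) S
|Y| = 0.0123 S → |Z| = 1/|Y| = 81.1 Ω, ∠Z = −∠Y = -23.8°

-23.8°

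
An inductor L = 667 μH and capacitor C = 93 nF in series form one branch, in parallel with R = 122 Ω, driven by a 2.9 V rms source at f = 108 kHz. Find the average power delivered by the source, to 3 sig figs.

68.9 mW

ω = 2πf = 678600 rad/s
X_L = ωL = 453 Ω
X_C = 1/(ωC) = 15.8 Ω
Branch 1: Z₁ = R = 122 Ω
Branch 2 (series LC): Z₂ = j(X_L − X_C) = j437 Ω
Parallel: Z = Z₁Z₂/(Z₁+Z₂), |Z| = 118 Ω, ∠Z = 15.6°
I = V/|Z| = 24.7 mA
P = VI cos φ = 2.9 × 0.0247 × cos(15.6°) = 68.9 mW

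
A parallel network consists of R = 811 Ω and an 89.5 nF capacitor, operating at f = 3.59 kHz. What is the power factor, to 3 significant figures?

ω = 2πf = 22560 rad/s
X_C = 1/(ωC) = 495 Ω
Parallel: admittances add. Y = 1/R + jωC
Y = (0.00123 + j0.00202) S
|Y| = 0.00237 S → |Z| = 1/|Y| = 423 Ω, ∠Z = −∠Y = -58.6°
cos φ = cos(-58.6°) = 0.521

0.521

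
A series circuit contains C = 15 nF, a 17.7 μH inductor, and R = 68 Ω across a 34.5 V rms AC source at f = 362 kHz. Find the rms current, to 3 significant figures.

ω = 2πf = 2.275e+06 rad/s
X_L = ωL = 40.3 Ω
X_C = 1/(ωC) = 29.3 Ω
Net reactance X = X_L − X_C = 10.9 Ω
Z = 68.0 + j10.9 Ω
|Z| = √(68.0² + 10.9²) = 68.9 Ω
I = V/|Z| = 34.5/68.9 = 501 mA

501 mA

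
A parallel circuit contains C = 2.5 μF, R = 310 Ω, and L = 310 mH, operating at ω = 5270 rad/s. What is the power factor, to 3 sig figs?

0.249

X_L = ωL = 1630 Ω
X_C = 1/(ωC) = 75.9 Ω
Parallel: admittances add. Y = 1/R + 1/(jωL) + jωC
Y = (0.00323 + j0.0126) S
|Y| = 0.0130 S → |Z| = 1/|Y| = 77.1 Ω, ∠Z = −∠Y = -75.6°
cos φ = cos(-75.6°) = 0.249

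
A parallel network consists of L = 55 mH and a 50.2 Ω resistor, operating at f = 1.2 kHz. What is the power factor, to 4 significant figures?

ω = 2πf = 7540 rad/s
X_L = ωL = 414.7 Ω
Parallel: admittances add. Y = 1/R + 1/(jωL)
Y = (0.01992 − j0.002411) S
|Y| = 0.02007 S → |Z| = 1/|Y| = 49.84 Ω, ∠Z = −∠Y = 6.902°
cos φ = cos(6.902°) = 0.9928

0.9928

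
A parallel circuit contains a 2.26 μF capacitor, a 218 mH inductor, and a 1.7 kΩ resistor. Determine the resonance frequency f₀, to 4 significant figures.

ω₀ = 1/√(LC) = 1/√(0.218 × 2.26e-06) = 1425 rad/s
f₀ = ω₀/(2π) = 226.7 Hz

226.7 Hz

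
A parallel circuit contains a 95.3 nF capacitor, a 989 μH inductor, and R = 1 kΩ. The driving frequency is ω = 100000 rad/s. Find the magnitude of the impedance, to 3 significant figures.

X_L = ωL = 98.9 Ω
X_C = 1/(ωC) = 105 Ω
Parallel: admittances add. Y = 1/R + 1/(jωL) + jωC
Y = (0.00100 − j0.000581) S
|Y| = 0.00116 S → |Z| = 1/|Y| = 865 Ω, ∠Z = −∠Y = 30.2°

865 Ω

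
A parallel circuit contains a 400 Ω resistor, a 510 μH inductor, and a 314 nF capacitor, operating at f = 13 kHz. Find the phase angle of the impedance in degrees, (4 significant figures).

-33.31°

ω = 2πf = 81680 rad/s
X_L = ωL = 41.66 Ω
X_C = 1/(ωC) = 38.99 Ω
Parallel: admittances add. Y = 1/R + 1/(jωL) + jωC
Y = (0.002500 + j0.001643) S
|Y| = 0.002991 S → |Z| = 1/|Y| = 334.3 Ω, ∠Z = −∠Y = -33.31°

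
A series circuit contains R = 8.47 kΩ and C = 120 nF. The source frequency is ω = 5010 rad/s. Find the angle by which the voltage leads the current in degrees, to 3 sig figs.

-11.1°

X_C = 1/(ωC) = 1660 Ω
Z = 8470 − j1660 Ω
|Z| = √(8470² + 1660²) = 8630 Ω
∠Z = arctan(-1660/8470) = -11.1°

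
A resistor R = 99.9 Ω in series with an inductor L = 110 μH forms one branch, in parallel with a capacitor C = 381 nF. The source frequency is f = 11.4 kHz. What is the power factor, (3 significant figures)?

ω = 2πf = 71630 rad/s
X_L = ωL = 7.88 Ω
X_C = 1/(ωC) = 36.6 Ω
Branch 1 (R+jX_L): Z₁ = 99.9 + j7.88 Ω, |Z₁| = 100 Ω
Branch 2 (−jX_C): Z₂ = −j36.6 Ω
Parallel: Z = Z₁Z₂/(Z₁+Z₂), |Z| = 35.3 Ω, ∠Z = -69.4°
cos φ = cos(-69.4°) = 0.351

0.351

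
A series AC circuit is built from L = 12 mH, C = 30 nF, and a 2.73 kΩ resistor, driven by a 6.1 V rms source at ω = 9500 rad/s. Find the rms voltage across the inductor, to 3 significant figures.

X_L = ωL = 114 Ω
X_C = 1/(ωC) = 3510 Ω
Net reactance X = X_L − X_C = -3390 Ω
Z = 2730 − j3390 Ω
|Z| = √(2730² + 3390²) = 4360 Ω
I = V/|Z| = 1.40 mA
V_L = I·|Z_L| = 0.00140 × 114 = 0.160 V

0.160 V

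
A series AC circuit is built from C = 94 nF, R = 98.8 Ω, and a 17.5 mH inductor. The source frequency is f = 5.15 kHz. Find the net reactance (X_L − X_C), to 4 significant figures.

237.5 Ω

ω = 2πf = 32360 rad/s
X_L = ωL = 566.3 Ω
X_C = 1/(ωC) = 328.8 Ω
X = 566.3 − 328.8 = 237.5 Ω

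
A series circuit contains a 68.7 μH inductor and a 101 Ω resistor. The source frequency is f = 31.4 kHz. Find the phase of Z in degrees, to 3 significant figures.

ω = 2πf = 197300 rad/s
X_L = ωL = 13.6 Ω
Z = 101 + j13.6 Ω
|Z| = √(101² + 13.6²) = 102 Ω
∠Z = arctan(13.6/101) = 7.64°

7.64°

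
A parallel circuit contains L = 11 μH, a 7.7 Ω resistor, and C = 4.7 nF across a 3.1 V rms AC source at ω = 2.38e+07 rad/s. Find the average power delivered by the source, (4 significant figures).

1.248 W

X_L = ωL = 261.8 Ω
X_C = 1/(ωC) = 8.940 Ω
Parallel: admittances add. Y = 1/R + 1/(jωL) + jωC
Y = (0.1299 + j0.1080) S
|Y| = 0.1689 S → |Z| = 1/|Y| = 5.919 Ω, ∠Z = −∠Y = -39.76°
I = V/|Z| = 523.7 mA
P = VI cos φ = 3.1 × 0.5237 × cos(-39.76°) = 1.248 W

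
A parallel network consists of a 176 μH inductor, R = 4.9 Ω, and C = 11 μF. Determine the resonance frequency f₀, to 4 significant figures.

ω₀ = 1/√(LC) = 1/√(0.000176 × 1.1e-05) = 22730 rad/s
f₀ = ω₀/(2π) = 3.617 kHz

3.617 kHz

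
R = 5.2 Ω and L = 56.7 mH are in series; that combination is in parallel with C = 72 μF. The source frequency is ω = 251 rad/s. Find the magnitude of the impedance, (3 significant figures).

20.2 Ω

X_L = ωL = 14.2 Ω
X_C = 1/(ωC) = 55.3 Ω
Branch 1 (R+jX_L): Z₁ = 5.20 + j14.2 Ω, |Z₁| = 15.2 Ω
Branch 2 (−jX_C): Z₂ = −j55.3 Ω
Parallel: Z = Z₁Z₂/(Z₁+Z₂), |Z| = 20.2 Ω, ∠Z = 62.7°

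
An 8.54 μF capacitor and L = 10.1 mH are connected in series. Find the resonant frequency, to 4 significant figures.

ω₀ = 1/√(LC) = 1/√(0.0101 × 8.54e-06) = 3405 rad/s
f₀ = ω₀/(2π) = 541.9 Hz

541.9 Hz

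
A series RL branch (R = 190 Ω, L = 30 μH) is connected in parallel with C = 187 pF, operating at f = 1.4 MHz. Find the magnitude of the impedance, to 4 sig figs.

503.0 Ω

ω = 2πf = 8.796e+06 rad/s
X_L = ωL = 263.9 Ω
X_C = 1/(ωC) = 607.9 Ω
Branch 1 (R+jX_L): Z₁ = 190.0 + j263.9 Ω, |Z₁| = 325.2 Ω
Branch 2 (−jX_C): Z₂ = −j607.9 Ω
Parallel: Z = Z₁Z₂/(Z₁+Z₂), |Z| = 503.0 Ω, ∠Z = 25.34°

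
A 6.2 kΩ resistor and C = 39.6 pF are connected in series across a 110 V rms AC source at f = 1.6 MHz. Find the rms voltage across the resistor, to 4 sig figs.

ω = 2πf = 1.005e+07 rad/s
X_C = 1/(ωC) = 2512 Ω
Z = 6200 − j2512 Ω
|Z| = √(6200² + 2512²) = 6690 Ω
I = V/|Z| = 16.44 mA
V_R = I·|Z_R| = 0.01644 × 6200 = 102.0 V

102.0 V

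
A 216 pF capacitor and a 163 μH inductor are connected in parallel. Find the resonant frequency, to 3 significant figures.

ω₀ = 1/√(LC) = 1/√(0.000163 × 2.16e-10) = 5.329e+06 rad/s
f₀ = ω₀/(2π) = 848 kHz

848 kHz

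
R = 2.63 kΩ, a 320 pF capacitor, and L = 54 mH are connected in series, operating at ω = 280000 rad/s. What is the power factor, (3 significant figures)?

0.553

X_L = ωL = 15100 Ω
X_C = 1/(ωC) = 11200 Ω
Net reactance X = X_L − X_C = 3960 Ω
Z = 2630 + j3960 Ω
|Z| = √(2630² + 3960²) = 4750 Ω
∠Z = arctan(3960/2630) = 56.4°
cos φ = cos(56.4°) = 0.553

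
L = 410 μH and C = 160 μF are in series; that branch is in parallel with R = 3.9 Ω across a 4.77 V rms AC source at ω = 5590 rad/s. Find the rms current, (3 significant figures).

4.24 A

X_L = ωL = 2.29 Ω
X_C = 1/(ωC) = 1.12 Ω
Branch 1: Z₁ = R = 3.90 Ω
Branch 2 (series LC): Z₂ = j(X_L − X_C) = j1.17 Ω
Parallel: Z = Z₁Z₂/(Z₁+Z₂), |Z| = 1.12 Ω, ∠Z = 73.2°
I = V/|Z| = 4.77/1.12 = 4.24 A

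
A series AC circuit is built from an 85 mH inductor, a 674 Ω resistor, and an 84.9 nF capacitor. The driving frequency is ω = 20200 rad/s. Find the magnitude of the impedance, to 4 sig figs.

X_L = ωL = 1717 Ω
X_C = 1/(ωC) = 583.1 Ω
Net reactance X = X_L − X_C = 1134 Ω
Z = 674.0 + j1134 Ω
|Z| = √(674.0² + 1134²) = 1319 Ω

1319 Ω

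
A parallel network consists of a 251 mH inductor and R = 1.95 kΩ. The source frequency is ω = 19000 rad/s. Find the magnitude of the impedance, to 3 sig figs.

1800 Ω

X_L = ωL = 4770 Ω
Parallel: admittances add. Y = 1/R + 1/(jωL)
Y = (0.000513 − j0.000210) S
|Y| = 0.000554 S → |Z| = 1/|Y| = 1800 Ω, ∠Z = −∠Y = 22.2°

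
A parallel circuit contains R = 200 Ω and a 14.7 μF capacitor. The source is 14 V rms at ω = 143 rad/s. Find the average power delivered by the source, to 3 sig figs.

X_C = 1/(ωC) = 476 Ω
Parallel: admittances add. Y = 1/R + jωC
Y = (0.00500 + j0.00210) S
|Y| = 0.00542 S → |Z| = 1/|Y| = 184 Ω, ∠Z = −∠Y = -22.8°
I = V/|Z| = 75.9 mA
P = VI cos φ = 14 × 0.0759 × cos(-22.8°) = 980 mW

980 mW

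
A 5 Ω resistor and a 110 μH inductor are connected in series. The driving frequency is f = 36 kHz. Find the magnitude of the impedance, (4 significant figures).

ω = 2πf = 226200 rad/s
X_L = ωL = 24.88 Ω
Z = 5.000 + j24.88 Ω
|Z| = √(5.000² + 24.88²) = 25.38 Ω

25.38 Ω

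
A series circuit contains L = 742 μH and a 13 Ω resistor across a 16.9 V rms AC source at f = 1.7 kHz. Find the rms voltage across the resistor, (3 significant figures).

14.4 V

ω = 2πf = 10680 rad/s
X_L = ωL = 7.93 Ω
Z = 13.0 + j7.93 Ω
|Z| = √(13.0² + 7.93²) = 15.2 Ω
I = V/|Z| = 1.11 A
V_R = I·|Z_R| = 1.11 × 13.0 = 14.4 V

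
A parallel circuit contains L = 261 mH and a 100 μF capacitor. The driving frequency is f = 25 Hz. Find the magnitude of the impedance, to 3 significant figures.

ω = 2πf = 157.1 rad/s
X_L = ωL = 41.0 Ω
X_C = 1/(ωC) = 63.7 Ω
Parallel: admittances add. Y = 1/(jωL) + jωC
Y = (0 − j0.00868) S
|Y| = 0.00868 S → |Z| = 1/|Y| = 115 Ω, ∠Z = −∠Y = 90.0°

115 Ω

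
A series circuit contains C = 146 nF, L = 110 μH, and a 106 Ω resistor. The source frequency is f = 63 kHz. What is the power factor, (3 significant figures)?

0.971

ω = 2πf = 395800 rad/s
X_L = ωL = 43.5 Ω
X_C = 1/(ωC) = 17.3 Ω
Net reactance X = X_L − X_C = 26.2 Ω
Z = 106 + j26.2 Ω
|Z| = √(106² + 26.2²) = 109 Ω
∠Z = arctan(26.2/106) = 13.9°
cos φ = cos(13.9°) = 0.971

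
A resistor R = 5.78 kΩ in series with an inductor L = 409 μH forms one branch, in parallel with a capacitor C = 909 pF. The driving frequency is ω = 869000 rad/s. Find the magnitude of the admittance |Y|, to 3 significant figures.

X_L = ωL = 355 Ω
X_C = 1/(ωC) = 1270 Ω
Branch 1 (R+jX_L): Z₁ = 5780 + j355 Ω, |Z₁| = 5790 Ω
Branch 2 (−jX_C): Z₂ = −j1270 Ω
Parallel: Z = Z₁Z₂/(Z₁+Z₂), |Z| = 1250 Ω, ∠Z = -77.5°
|Y| = 1/|Z| = 798 μS

798 μS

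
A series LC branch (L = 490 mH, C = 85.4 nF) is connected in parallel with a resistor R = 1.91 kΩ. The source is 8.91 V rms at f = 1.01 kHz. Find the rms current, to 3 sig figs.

ω = 2πf = 6346 rad/s
X_L = ωL = 3110 Ω
X_C = 1/(ωC) = 1850 Ω
Branch 1: Z₁ = R = 1910 Ω
Branch 2 (series LC): Z₂ = j(X_L − X_C) = j1260 Ω
Parallel: Z = Z₁Z₂/(Z₁+Z₂), |Z| = 1050 Ω, ∠Z = 56.5°
I = V/|Z| = 8.91/1050 = 8.45 mA

8.45 mA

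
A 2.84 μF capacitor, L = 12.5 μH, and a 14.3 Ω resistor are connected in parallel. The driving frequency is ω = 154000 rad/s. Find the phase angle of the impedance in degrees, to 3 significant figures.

X_L = ωL = 1.93 Ω
X_C = 1/(ωC) = 2.29 Ω
Parallel: admittances add. Y = 1/R + 1/(jωL) + jωC
Y = (0.0699 − j0.0821) S
|Y| = 0.108 S → |Z| = 1/|Y| = 9.27 Ω, ∠Z = −∠Y = 49.6°

49.6°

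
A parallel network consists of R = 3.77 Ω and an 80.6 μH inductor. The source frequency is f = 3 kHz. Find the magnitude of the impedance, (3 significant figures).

ω = 2πf = 18850 rad/s
X_L = ωL = 1.52 Ω
Parallel: admittances add. Y = 1/R + 1/(jωL)
Y = (0.265 − j0.658) S
|Y| = 0.710 S → |Z| = 1/|Y| = 1.41 Ω, ∠Z = −∠Y = 68.1°

1.41 Ω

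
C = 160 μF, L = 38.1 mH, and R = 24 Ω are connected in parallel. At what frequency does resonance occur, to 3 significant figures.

64.5 Hz

ω₀ = 1/√(LC) = 1/√(0.0381 × 0.00016) = 405.0 rad/s
f₀ = ω₀/(2π) = 64.5 Hz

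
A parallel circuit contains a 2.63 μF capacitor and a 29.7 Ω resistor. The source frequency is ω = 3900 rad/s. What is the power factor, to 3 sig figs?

X_C = 1/(ωC) = 97.5 Ω
Parallel: admittances add. Y = 1/R + jωC
Y = (0.0337 + j0.0103) S
|Y| = 0.0352 S → |Z| = 1/|Y| = 28.4 Ω, ∠Z = −∠Y = -16.9°
cos φ = cos(-16.9°) = 0.957

0.957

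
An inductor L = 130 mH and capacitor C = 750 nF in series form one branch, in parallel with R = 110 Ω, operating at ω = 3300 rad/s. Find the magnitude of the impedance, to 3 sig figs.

24.3 Ω

X_L = ωL = 429 Ω
X_C = 1/(ωC) = 404 Ω
Branch 1: Z₁ = R = 110 Ω
Branch 2 (series LC): Z₂ = j(X_L − X_C) = j25.0 Ω
Parallel: Z = Z₁Z₂/(Z₁+Z₂), |Z| = 24.3 Ω, ∠Z = 77.2°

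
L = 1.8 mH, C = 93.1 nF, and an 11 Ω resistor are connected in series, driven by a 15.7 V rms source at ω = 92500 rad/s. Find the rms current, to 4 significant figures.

304.5 mA

X_L = ωL = 166.5 Ω
X_C = 1/(ωC) = 116.1 Ω
Net reactance X = X_L − X_C = 50.38 Ω
Z = 11.00 + j50.38 Ω
|Z| = √(11.00² + 50.38²) = 51.57 Ω
I = V/|Z| = 15.7/51.57 = 304.5 mA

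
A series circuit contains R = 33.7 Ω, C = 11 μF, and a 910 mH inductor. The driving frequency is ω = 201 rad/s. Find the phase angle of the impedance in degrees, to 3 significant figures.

-82.9°

X_L = ωL = 183 Ω
X_C = 1/(ωC) = 452 Ω
Net reactance X = X_L − X_C = -269 Ω
Z = 33.7 − j269 Ω
|Z| = √(33.7² + 269²) = 271 Ω
∠Z = arctan(-269/33.7) = -82.9°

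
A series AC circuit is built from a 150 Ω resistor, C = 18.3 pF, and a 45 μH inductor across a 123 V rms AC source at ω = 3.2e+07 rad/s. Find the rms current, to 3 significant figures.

X_L = ωL = 1440 Ω
X_C = 1/(ωC) = 1710 Ω
Net reactance X = X_L − X_C = -268 Ω
Z = 150 − j268 Ω
|Z| = √(150² + 268²) = 307 Ω
I = V/|Z| = 123/307 = 401 mA

401 mA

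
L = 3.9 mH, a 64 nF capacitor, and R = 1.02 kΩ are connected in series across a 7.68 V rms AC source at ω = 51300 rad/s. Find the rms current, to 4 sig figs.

X_L = ωL = 200.1 Ω
X_C = 1/(ωC) = 304.6 Ω
Net reactance X = X_L − X_C = -104.5 Ω
Z = 1020 − j104.5 Ω
|Z| = √(1020² + 104.5²) = 1025 Ω
I = V/|Z| = 7.68/1025 = 7.490 mA

7.490 mA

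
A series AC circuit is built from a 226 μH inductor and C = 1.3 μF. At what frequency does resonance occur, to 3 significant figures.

9.29 kHz

ω₀ = 1/√(LC) = 1/√(0.000226 × 1.3e-06) = 58340 rad/s
f₀ = ω₀/(2π) = 9.29 kHz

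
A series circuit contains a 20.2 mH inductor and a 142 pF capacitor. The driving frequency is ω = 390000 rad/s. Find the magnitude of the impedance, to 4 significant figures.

10180 Ω

X_L = ωL = 7878 Ω
X_C = 1/(ωC) = 18060 Ω
Net reactance X = X_L − X_C = -10180 Ω
Z = − j10180 Ω
|Z| = √(0² + 10180²) = 10180 Ω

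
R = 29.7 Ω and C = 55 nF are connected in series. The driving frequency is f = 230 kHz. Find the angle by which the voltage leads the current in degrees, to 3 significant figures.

ω = 2πf = 1.445e+06 rad/s
X_C = 1/(ωC) = 12.6 Ω
Z = 29.7 − j12.6 Ω
|Z| = √(29.7² + 12.6²) = 32.3 Ω
∠Z = arctan(-12.6/29.7) = -23.0°

-23.0°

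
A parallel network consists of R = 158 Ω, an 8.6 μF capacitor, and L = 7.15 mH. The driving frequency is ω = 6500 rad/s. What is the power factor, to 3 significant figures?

X_L = ωL = 46.5 Ω
X_C = 1/(ωC) = 17.9 Ω
Parallel: admittances add. Y = 1/R + 1/(jωL) + jωC
Y = (0.00633 + j0.0344) S
|Y| = 0.0350 S → |Z| = 1/|Y| = 28.6 Ω, ∠Z = −∠Y = -79.6°
cos φ = cos(-79.6°) = 0.181

0.181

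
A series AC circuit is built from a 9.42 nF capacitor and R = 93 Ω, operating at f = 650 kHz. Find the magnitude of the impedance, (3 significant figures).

96.6 Ω

ω = 2πf = 4.084e+06 rad/s
X_C = 1/(ωC) = 26.0 Ω
Z = 93.0 − j26.0 Ω
|Z| = √(93.0² + 26.0²) = 96.6 Ω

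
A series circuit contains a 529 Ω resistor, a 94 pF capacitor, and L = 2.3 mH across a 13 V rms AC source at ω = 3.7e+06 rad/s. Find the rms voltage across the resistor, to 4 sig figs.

X_L = ωL = 8510 Ω
X_C = 1/(ωC) = 2875 Ω
Net reactance X = X_L − X_C = 5635 Ω
Z = 529.0 + j5635 Ω
|Z| = √(529.0² + 5635²) = 5660 Ω
I = V/|Z| = 2.297 mA
V_R = I·|Z_R| = 0.002297 × 529.0 = 1.215 V

1.215 V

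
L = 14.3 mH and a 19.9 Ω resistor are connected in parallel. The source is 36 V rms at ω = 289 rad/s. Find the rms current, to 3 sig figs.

X_L = ωL = 4.13 Ω
Parallel: admittances add. Y = 1/R + 1/(jωL)
Y = (0.0503 − j0.242) S
|Y| = 0.247 S → |Z| = 1/|Y| = 4.05 Ω, ∠Z = −∠Y = 78.3°
I = V/|Z| = 36/4.05 = 8.90 A

8.90 A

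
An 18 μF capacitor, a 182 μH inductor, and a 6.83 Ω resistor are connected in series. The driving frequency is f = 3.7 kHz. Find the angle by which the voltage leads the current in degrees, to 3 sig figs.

ω = 2πf = 23250 rad/s
X_L = ωL = 4.23 Ω
X_C = 1/(ωC) = 2.39 Ω
Net reactance X = X_L − X_C = 1.84 Ω
Z = 6.83 + j1.84 Ω
|Z| = √(6.83² + 1.84²) = 7.07 Ω
∠Z = arctan(1.84/6.83) = 15.1°

15.1°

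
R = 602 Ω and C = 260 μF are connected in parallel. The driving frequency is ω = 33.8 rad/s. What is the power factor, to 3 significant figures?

X_C = 1/(ωC) = 114 Ω
Parallel: admittances add. Y = 1/R + jωC
Y = (0.00166 + j0.00879) S
|Y| = 0.00894 S → |Z| = 1/|Y| = 112 Ω, ∠Z = −∠Y = -79.3°
cos φ = cos(-79.3°) = 0.186

0.186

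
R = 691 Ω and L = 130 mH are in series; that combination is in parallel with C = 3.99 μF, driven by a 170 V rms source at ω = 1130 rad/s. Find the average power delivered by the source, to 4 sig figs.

40.01 W

X_L = ωL = 146.9 Ω
X_C = 1/(ωC) = 221.8 Ω
Branch 1 (R+jX_L): Z₁ = 691.0 + j146.9 Ω, |Z₁| = 706.4 Ω
Branch 2 (−jX_C): Z₂ = −j221.8 Ω
Parallel: Z = Z₁Z₂/(Z₁+Z₂), |Z| = 225.4 Ω, ∠Z = -71.81°
I = V/|Z| = 754.1 mA
P = VI cos φ = 170 × 0.7541 × cos(-71.81°) = 40.01 W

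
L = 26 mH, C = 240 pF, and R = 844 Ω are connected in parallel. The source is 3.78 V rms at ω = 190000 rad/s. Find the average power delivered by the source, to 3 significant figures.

16.9 mW

X_L = ωL = 4940 Ω
X_C = 1/(ωC) = 21900 Ω
Parallel: admittances add. Y = 1/R + 1/(jωL) + jωC
Y = (0.00118 − j0.000157) S
|Y| = 0.00120 S → |Z| = 1/|Y| = 837 Ω, ∠Z = −∠Y = 7.54°
I = V/|Z| = 4.52 mA
P = VI cos φ = 3.78 × 0.00452 × cos(7.54°) = 16.9 mW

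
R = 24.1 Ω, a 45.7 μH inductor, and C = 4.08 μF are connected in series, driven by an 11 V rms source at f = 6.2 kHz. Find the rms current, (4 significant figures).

448.6 mA

ω = 2πf = 38960 rad/s
X_L = ωL = 1.780 Ω
X_C = 1/(ωC) = 6.292 Ω
Net reactance X = X_L − X_C = -4.511 Ω
Z = 24.10 − j4.511 Ω
|Z| = √(24.10² + 4.511²) = 24.52 Ω
I = V/|Z| = 11/24.52 = 448.6 mA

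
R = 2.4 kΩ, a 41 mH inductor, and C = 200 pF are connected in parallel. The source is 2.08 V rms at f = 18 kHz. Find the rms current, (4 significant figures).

ω = 2πf = 113100 rad/s
X_L = ωL = 4637 Ω
X_C = 1/(ωC) = 44210 Ω
Parallel: admittances add. Y = 1/R + 1/(jωL) + jωC
Y = (0.0004167 − j0.0001930) S
|Y| = 0.0004592 S → |Z| = 1/|Y| = 2178 Ω, ∠Z = −∠Y = 24.86°
I = V/|Z| = 2.08/2178 = 955.2 μA

955.2 μA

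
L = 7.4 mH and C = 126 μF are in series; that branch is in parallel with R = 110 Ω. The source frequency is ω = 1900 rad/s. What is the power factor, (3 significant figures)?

0.0895

X_L = ωL = 14.1 Ω
X_C = 1/(ωC) = 4.18 Ω
Branch 1: Z₁ = R = 110 Ω
Branch 2 (series LC): Z₂ = j(X_L − X_C) = j9.88 Ω
Parallel: Z = Z₁Z₂/(Z₁+Z₂), |Z| = 9.84 Ω, ∠Z = 84.9°
cos φ = cos(84.9°) = 0.0895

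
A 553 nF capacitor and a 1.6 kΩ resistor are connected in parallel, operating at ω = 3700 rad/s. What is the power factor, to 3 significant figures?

X_C = 1/(ωC) = 489 Ω
Parallel: admittances add. Y = 1/R + jωC
Y = (0.000625 + j0.00205) S
|Y| = 0.00214 S → |Z| = 1/|Y| = 467 Ω, ∠Z = −∠Y = -73.0°
cos φ = cos(-73.0°) = 0.292

0.292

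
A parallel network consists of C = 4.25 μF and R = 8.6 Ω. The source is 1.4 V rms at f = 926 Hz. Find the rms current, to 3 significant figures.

166 mA

ω = 2πf = 5818 rad/s
X_C = 1/(ωC) = 40.4 Ω
Parallel: admittances add. Y = 1/R + jωC
Y = (0.116 + j0.0247) S
|Y| = 0.119 S → |Z| = 1/|Y| = 8.41 Ω, ∠Z = −∠Y = -12.0°
I = V/|Z| = 1.4/8.41 = 166 mA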